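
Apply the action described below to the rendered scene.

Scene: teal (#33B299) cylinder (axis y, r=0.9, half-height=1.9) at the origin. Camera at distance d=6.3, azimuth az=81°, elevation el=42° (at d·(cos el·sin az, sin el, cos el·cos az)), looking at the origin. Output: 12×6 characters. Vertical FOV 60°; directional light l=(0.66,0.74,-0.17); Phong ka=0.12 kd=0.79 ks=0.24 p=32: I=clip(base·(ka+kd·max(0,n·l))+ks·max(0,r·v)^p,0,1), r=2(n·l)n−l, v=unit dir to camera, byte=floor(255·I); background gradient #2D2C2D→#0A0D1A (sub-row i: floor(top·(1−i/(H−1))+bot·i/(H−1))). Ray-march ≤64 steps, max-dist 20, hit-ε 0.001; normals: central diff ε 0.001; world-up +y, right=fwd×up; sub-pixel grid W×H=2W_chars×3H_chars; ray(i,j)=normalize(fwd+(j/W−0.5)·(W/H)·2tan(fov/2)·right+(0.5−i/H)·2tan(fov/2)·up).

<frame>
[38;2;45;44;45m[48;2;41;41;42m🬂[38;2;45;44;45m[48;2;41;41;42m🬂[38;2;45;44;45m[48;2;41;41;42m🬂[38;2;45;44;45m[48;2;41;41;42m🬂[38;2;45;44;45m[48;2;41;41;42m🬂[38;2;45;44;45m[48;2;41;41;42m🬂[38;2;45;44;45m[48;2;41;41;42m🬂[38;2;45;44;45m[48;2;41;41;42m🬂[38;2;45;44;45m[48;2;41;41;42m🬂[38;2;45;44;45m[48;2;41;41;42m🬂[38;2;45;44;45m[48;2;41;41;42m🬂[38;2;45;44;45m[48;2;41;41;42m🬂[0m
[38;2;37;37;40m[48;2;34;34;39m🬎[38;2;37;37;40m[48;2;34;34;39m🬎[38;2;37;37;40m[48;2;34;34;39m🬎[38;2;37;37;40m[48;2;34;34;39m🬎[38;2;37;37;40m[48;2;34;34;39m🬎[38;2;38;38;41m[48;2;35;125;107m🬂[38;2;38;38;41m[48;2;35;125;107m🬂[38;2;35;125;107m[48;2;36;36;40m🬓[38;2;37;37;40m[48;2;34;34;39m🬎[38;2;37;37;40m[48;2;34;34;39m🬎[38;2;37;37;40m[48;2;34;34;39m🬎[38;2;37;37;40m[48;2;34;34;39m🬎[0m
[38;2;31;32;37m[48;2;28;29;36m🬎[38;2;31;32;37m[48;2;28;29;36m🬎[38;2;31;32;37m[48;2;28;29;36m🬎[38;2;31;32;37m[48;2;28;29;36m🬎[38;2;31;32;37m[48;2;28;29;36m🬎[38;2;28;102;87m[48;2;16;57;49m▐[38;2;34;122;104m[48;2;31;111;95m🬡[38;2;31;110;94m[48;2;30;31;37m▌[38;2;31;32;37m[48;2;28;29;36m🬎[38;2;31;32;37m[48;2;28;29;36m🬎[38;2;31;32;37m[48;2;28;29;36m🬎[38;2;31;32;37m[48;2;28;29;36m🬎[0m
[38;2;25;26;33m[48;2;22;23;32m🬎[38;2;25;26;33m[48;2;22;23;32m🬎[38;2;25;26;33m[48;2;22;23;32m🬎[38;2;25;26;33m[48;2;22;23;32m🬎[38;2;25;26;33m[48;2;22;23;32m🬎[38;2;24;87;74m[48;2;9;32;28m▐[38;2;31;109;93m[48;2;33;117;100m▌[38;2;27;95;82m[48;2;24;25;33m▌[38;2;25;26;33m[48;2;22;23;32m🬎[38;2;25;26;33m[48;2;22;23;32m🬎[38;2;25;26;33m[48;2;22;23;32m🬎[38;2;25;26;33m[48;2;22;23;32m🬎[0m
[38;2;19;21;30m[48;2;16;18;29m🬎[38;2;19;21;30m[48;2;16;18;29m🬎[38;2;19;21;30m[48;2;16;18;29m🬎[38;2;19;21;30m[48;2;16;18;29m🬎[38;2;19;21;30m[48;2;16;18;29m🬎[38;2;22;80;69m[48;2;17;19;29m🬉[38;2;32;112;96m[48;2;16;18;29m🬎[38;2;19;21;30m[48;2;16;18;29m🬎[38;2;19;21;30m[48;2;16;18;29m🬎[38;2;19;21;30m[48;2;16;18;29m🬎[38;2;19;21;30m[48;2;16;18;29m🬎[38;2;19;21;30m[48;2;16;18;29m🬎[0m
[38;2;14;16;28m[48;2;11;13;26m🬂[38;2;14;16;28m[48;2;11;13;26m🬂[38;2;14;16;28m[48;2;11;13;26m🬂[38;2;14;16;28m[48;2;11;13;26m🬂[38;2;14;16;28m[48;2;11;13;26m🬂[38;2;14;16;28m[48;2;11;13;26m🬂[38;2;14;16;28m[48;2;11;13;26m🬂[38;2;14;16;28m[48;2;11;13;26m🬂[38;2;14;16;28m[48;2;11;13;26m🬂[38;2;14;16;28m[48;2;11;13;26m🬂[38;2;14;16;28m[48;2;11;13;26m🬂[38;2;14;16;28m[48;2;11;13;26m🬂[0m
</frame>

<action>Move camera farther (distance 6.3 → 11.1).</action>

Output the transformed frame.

<frame>
[38;2;45;44;45m[48;2;41;41;42m🬂[38;2;45;44;45m[48;2;41;41;42m🬂[38;2;45;44;45m[48;2;41;41;42m🬂[38;2;45;44;45m[48;2;41;41;42m🬂[38;2;45;44;45m[48;2;41;41;42m🬂[38;2;45;44;45m[48;2;41;41;42m🬂[38;2;45;44;45m[48;2;41;41;42m🬂[38;2;45;44;45m[48;2;41;41;42m🬂[38;2;45;44;45m[48;2;41;41;42m🬂[38;2;45;44;45m[48;2;41;41;42m🬂[38;2;45;44;45m[48;2;41;41;42m🬂[38;2;45;44;45m[48;2;41;41;42m🬂[0m
[38;2;37;37;40m[48;2;34;34;39m🬎[38;2;37;37;40m[48;2;34;34;39m🬎[38;2;37;37;40m[48;2;34;34;39m🬎[38;2;37;37;40m[48;2;34;34;39m🬎[38;2;37;37;40m[48;2;34;34;39m🬎[38;2;37;37;40m[48;2;34;34;39m🬎[38;2;37;37;40m[48;2;34;34;39m🬎[38;2;37;37;40m[48;2;34;34;39m🬎[38;2;37;37;40m[48;2;34;34;39m🬎[38;2;37;37;40m[48;2;34;34;39m🬎[38;2;37;37;40m[48;2;34;34;39m🬎[38;2;37;37;40m[48;2;34;34;39m🬎[0m
[38;2;31;32;37m[48;2;28;29;36m🬎[38;2;31;32;37m[48;2;28;29;36m🬎[38;2;31;32;37m[48;2;28;29;36m🬎[38;2;31;32;37m[48;2;28;29;36m🬎[38;2;31;32;37m[48;2;28;29;36m🬎[38;2;35;125;107m[48;2;27;36;39m🬇[38;2;32;33;38m[48;2;33;117;100m🬂[38;2;31;32;37m[48;2;28;29;36m🬎[38;2;31;32;37m[48;2;28;29;36m🬎[38;2;31;32;37m[48;2;28;29;36m🬎[38;2;31;32;37m[48;2;28;29;36m🬎[38;2;31;32;37m[48;2;28;29;36m🬎[0m
[38;2;25;26;33m[48;2;22;23;32m🬎[38;2;25;26;33m[48;2;22;23;32m🬎[38;2;25;26;33m[48;2;22;23;32m🬎[38;2;25;26;33m[48;2;22;23;32m🬎[38;2;25;26;33m[48;2;22;23;32m🬎[38;2;14;49;42m[48;2;20;27;32m🬉[38;2;30;108;92m[48;2;28;100;86m🬝[38;2;25;26;33m[48;2;22;23;32m🬎[38;2;25;26;33m[48;2;22;23;32m🬎[38;2;25;26;33m[48;2;22;23;32m🬎[38;2;25;26;33m[48;2;22;23;32m🬎[38;2;25;26;33m[48;2;22;23;32m🬎[0m
[38;2;19;21;30m[48;2;16;18;29m🬎[38;2;19;21;30m[48;2;16;18;29m🬎[38;2;19;21;30m[48;2;16;18;29m🬎[38;2;19;21;30m[48;2;16;18;29m🬎[38;2;19;21;30m[48;2;16;18;29m🬎[38;2;19;21;30m[48;2;16;18;29m🬎[38;2;19;21;30m[48;2;16;18;29m🬎[38;2;19;21;30m[48;2;16;18;29m🬎[38;2;19;21;30m[48;2;16;18;29m🬎[38;2;19;21;30m[48;2;16;18;29m🬎[38;2;19;21;30m[48;2;16;18;29m🬎[38;2;19;21;30m[48;2;16;18;29m🬎[0m
[38;2;14;16;28m[48;2;11;13;26m🬂[38;2;14;16;28m[48;2;11;13;26m🬂[38;2;14;16;28m[48;2;11;13;26m🬂[38;2;14;16;28m[48;2;11;13;26m🬂[38;2;14;16;28m[48;2;11;13;26m🬂[38;2;14;16;28m[48;2;11;13;26m🬂[38;2;14;16;28m[48;2;11;13;26m🬂[38;2;14;16;28m[48;2;11;13;26m🬂[38;2;14;16;28m[48;2;11;13;26m🬂[38;2;14;16;28m[48;2;11;13;26m🬂[38;2;14;16;28m[48;2;11;13;26m🬂[38;2;14;16;28m[48;2;11;13;26m🬂[0m
</frame>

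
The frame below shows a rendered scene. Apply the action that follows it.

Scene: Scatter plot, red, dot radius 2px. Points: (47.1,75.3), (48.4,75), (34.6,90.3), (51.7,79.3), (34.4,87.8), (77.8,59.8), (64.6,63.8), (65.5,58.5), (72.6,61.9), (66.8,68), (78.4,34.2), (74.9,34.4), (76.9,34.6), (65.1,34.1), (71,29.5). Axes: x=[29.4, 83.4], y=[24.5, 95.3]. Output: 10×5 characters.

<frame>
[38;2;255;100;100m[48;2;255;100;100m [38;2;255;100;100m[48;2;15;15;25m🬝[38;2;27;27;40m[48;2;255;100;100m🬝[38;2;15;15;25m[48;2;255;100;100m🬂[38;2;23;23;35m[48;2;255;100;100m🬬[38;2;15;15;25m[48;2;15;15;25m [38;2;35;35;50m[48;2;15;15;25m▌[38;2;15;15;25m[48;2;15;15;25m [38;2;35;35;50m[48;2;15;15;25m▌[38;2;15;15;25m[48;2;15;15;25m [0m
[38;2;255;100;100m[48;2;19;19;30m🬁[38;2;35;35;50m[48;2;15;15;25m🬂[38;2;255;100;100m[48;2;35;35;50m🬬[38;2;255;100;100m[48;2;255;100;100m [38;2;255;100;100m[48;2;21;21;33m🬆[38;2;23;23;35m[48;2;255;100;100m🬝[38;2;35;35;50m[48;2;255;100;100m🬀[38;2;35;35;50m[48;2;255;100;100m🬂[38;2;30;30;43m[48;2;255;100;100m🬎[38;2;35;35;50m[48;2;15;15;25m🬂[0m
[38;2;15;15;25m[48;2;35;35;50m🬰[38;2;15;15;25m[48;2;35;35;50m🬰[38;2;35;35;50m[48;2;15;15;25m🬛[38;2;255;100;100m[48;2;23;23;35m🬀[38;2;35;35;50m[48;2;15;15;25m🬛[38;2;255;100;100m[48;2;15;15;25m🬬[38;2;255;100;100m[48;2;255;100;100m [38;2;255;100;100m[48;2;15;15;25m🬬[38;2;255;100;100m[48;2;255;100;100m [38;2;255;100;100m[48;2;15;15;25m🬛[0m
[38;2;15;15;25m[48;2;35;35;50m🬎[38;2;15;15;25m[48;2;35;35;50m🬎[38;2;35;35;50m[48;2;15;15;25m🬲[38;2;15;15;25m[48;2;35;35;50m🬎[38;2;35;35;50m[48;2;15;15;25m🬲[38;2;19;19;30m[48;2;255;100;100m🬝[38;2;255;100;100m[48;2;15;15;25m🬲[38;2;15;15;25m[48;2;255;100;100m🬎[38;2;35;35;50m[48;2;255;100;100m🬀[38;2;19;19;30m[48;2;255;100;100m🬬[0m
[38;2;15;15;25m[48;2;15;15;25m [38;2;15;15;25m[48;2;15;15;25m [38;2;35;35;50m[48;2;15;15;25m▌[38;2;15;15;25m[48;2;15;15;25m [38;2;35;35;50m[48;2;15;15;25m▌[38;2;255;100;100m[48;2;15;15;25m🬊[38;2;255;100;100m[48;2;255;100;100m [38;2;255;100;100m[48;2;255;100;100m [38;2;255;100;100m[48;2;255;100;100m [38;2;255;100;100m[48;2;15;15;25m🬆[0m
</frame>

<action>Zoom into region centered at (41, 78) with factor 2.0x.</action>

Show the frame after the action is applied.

<frame>
[38;2;15;15;25m[48;2;15;15;25m [38;2;15;15;25m[48;2;255;100;100m🬆[38;2;255;100;100m[48;2;15;15;25m🬺[38;2;15;15;25m[48;2;255;100;100m🬬[38;2;35;35;50m[48;2;15;15;25m▌[38;2;15;15;25m[48;2;15;15;25m [38;2;35;35;50m[48;2;15;15;25m▌[38;2;15;15;25m[48;2;15;15;25m [38;2;35;35;50m[48;2;15;15;25m▌[38;2;15;15;25m[48;2;15;15;25m [0m
[38;2;35;35;50m[48;2;15;15;25m🬂[38;2;255;100;100m[48;2;15;15;25m🬊[38;2;255;100;100m[48;2;15;15;25m🬝[38;2;255;100;100m[48;2;19;19;30m🬀[38;2;35;35;50m[48;2;15;15;25m🬕[38;2;35;35;50m[48;2;15;15;25m🬂[38;2;35;35;50m[48;2;15;15;25m🬕[38;2;35;35;50m[48;2;15;15;25m🬂[38;2;35;35;50m[48;2;255;100;100m🬆[38;2;23;23;35m[48;2;255;100;100m🬬[0m
[38;2;15;15;25m[48;2;35;35;50m🬰[38;2;15;15;25m[48;2;35;35;50m🬰[38;2;35;35;50m[48;2;15;15;25m🬛[38;2;15;15;25m[48;2;35;35;50m🬰[38;2;35;35;50m[48;2;15;15;25m🬛[38;2;23;23;35m[48;2;255;100;100m🬝[38;2;35;35;50m[48;2;255;100;100m🬀[38;2;255;100;100m[48;2;255;100;100m [38;2;255;100;100m[48;2;255;100;100m [38;2;255;100;100m[48;2;21;21;33m🬆[0m
[38;2;15;15;25m[48;2;35;35;50m🬎[38;2;15;15;25m[48;2;35;35;50m🬎[38;2;35;35;50m[48;2;15;15;25m🬲[38;2;15;15;25m[48;2;35;35;50m🬎[38;2;35;35;50m[48;2;15;15;25m🬲[38;2;15;15;25m[48;2;35;35;50m🬎[38;2;255;100;100m[48;2;35;35;50m🬊[38;2;255;100;100m[48;2;28;28;41m🬆[38;2;35;35;50m[48;2;15;15;25m🬲[38;2;15;15;25m[48;2;35;35;50m🬎[0m
[38;2;15;15;25m[48;2;15;15;25m [38;2;15;15;25m[48;2;15;15;25m [38;2;35;35;50m[48;2;15;15;25m▌[38;2;15;15;25m[48;2;15;15;25m [38;2;35;35;50m[48;2;15;15;25m▌[38;2;15;15;25m[48;2;15;15;25m [38;2;35;35;50m[48;2;15;15;25m▌[38;2;15;15;25m[48;2;15;15;25m [38;2;35;35;50m[48;2;15;15;25m▌[38;2;15;15;25m[48;2;15;15;25m [0m
</frame>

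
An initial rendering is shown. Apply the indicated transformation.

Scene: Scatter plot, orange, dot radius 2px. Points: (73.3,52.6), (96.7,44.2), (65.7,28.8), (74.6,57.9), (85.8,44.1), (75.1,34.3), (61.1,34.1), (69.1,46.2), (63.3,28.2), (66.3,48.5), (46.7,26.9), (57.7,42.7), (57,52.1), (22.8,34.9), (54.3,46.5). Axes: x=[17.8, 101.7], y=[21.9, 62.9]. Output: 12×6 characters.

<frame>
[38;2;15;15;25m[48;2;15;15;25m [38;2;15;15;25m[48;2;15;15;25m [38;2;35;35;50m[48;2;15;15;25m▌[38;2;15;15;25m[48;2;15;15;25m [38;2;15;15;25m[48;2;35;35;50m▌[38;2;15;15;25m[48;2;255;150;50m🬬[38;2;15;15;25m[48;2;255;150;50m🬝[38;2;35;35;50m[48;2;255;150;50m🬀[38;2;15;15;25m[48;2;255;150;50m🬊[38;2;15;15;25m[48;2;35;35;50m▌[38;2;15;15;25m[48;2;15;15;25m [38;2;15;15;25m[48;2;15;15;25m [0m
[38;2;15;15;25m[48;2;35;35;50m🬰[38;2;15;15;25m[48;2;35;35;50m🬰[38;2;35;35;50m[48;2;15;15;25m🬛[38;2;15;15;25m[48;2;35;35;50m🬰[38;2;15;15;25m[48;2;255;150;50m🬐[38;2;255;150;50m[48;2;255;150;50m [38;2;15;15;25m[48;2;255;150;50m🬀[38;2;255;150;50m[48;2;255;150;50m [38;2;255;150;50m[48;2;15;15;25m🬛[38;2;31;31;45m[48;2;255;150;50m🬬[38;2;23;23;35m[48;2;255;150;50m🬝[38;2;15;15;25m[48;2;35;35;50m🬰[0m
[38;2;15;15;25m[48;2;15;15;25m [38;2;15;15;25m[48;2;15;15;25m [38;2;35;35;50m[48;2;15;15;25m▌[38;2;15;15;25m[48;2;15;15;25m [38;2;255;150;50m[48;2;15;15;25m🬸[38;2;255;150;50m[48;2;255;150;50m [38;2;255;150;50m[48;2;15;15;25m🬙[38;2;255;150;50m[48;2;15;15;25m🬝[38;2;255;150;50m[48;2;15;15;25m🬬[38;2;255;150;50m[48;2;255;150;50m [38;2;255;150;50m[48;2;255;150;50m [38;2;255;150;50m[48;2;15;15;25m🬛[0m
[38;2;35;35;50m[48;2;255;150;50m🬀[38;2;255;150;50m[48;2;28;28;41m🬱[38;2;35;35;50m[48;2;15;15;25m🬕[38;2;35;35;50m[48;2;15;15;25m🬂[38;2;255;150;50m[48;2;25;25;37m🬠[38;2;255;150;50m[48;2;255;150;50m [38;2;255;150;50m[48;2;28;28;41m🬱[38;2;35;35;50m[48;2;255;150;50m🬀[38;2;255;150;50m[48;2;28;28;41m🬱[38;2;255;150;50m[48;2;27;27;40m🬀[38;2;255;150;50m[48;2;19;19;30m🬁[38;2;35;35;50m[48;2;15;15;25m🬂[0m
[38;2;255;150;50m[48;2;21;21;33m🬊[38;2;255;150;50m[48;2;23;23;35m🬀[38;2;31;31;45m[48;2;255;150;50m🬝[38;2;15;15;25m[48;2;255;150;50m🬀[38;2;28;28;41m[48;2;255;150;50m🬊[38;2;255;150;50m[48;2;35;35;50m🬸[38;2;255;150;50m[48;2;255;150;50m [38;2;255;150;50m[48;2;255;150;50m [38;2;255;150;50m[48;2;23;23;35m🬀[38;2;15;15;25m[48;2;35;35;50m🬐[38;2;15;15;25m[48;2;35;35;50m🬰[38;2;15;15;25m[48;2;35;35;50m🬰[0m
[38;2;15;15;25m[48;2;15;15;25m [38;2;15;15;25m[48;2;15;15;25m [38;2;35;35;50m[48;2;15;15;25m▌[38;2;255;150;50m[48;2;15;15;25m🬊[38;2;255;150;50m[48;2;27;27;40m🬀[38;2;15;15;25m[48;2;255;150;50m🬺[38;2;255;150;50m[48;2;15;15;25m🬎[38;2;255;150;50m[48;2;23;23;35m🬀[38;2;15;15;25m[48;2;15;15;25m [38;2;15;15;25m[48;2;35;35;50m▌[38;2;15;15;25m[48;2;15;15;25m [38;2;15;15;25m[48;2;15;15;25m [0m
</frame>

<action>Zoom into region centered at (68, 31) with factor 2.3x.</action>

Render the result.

<frame>
[38;2;15;15;25m[48;2;15;15;25m [38;2;15;15;25m[48;2;15;15;25m [38;2;35;35;50m[48;2;15;15;25m▌[38;2;15;15;25m[48;2;15;15;25m [38;2;15;15;25m[48;2;35;35;50m▌[38;2;15;15;25m[48;2;15;15;25m [38;2;15;15;25m[48;2;15;15;25m [38;2;35;35;50m[48;2;15;15;25m▌[38;2;15;15;25m[48;2;15;15;25m [38;2;15;15;25m[48;2;35;35;50m▌[38;2;15;15;25m[48;2;15;15;25m [38;2;15;15;25m[48;2;15;15;25m [0m
[38;2;15;15;25m[48;2;35;35;50m🬰[38;2;15;15;25m[48;2;35;35;50m🬰[38;2;31;31;45m[48;2;255;150;50m🬝[38;2;15;15;25m[48;2;255;150;50m🬀[38;2;28;28;41m[48;2;255;150;50m🬊[38;2;15;15;25m[48;2;35;35;50m🬰[38;2;23;23;35m[48;2;255;150;50m🬝[38;2;35;35;50m[48;2;255;150;50m🬀[38;2;21;21;33m[48;2;255;150;50m🬊[38;2;15;15;25m[48;2;35;35;50m🬐[38;2;15;15;25m[48;2;35;35;50m🬰[38;2;15;15;25m[48;2;35;35;50m🬰[0m
[38;2;15;15;25m[48;2;15;15;25m [38;2;15;15;25m[48;2;15;15;25m [38;2;35;35;50m[48;2;15;15;25m▌[38;2;255;150;50m[48;2;15;15;25m🬊[38;2;255;150;50m[48;2;27;27;40m🬀[38;2;15;15;25m[48;2;255;150;50m🬬[38;2;15;15;25m[48;2;15;15;25m [38;2;255;150;50m[48;2;28;28;41m🬊[38;2;255;150;50m[48;2;15;15;25m🬀[38;2;15;15;25m[48;2;35;35;50m▌[38;2;15;15;25m[48;2;15;15;25m [38;2;15;15;25m[48;2;15;15;25m [0m
[38;2;35;35;50m[48;2;15;15;25m🬂[38;2;35;35;50m[48;2;15;15;25m🬂[38;2;35;35;50m[48;2;15;15;25m🬕[38;2;28;28;41m[48;2;255;150;50m🬆[38;2;255;150;50m[48;2;255;150;50m [38;2;255;150;50m[48;2;255;150;50m [38;2;255;150;50m[48;2;23;23;35m🬃[38;2;35;35;50m[48;2;15;15;25m🬕[38;2;35;35;50m[48;2;15;15;25m🬂[38;2;35;35;50m[48;2;15;15;25m🬨[38;2;35;35;50m[48;2;15;15;25m🬂[38;2;35;35;50m[48;2;15;15;25m🬂[0m
[38;2;15;15;25m[48;2;35;35;50m🬰[38;2;15;15;25m[48;2;35;35;50m🬰[38;2;35;35;50m[48;2;15;15;25m🬛[38;2;23;23;35m[48;2;255;150;50m🬺[38;2;255;150;50m[48;2;28;28;41m🬆[38;2;255;150;50m[48;2;23;23;35m🬀[38;2;15;15;25m[48;2;35;35;50m🬰[38;2;35;35;50m[48;2;15;15;25m🬛[38;2;15;15;25m[48;2;35;35;50m🬰[38;2;15;15;25m[48;2;35;35;50m🬐[38;2;15;15;25m[48;2;35;35;50m🬰[38;2;15;15;25m[48;2;35;35;50m🬰[0m
[38;2;15;15;25m[48;2;15;15;25m [38;2;15;15;25m[48;2;15;15;25m [38;2;35;35;50m[48;2;15;15;25m▌[38;2;15;15;25m[48;2;15;15;25m [38;2;15;15;25m[48;2;35;35;50m▌[38;2;15;15;25m[48;2;15;15;25m [38;2;15;15;25m[48;2;15;15;25m [38;2;35;35;50m[48;2;15;15;25m▌[38;2;15;15;25m[48;2;15;15;25m [38;2;15;15;25m[48;2;35;35;50m▌[38;2;15;15;25m[48;2;15;15;25m [38;2;15;15;25m[48;2;15;15;25m [0m
</frame>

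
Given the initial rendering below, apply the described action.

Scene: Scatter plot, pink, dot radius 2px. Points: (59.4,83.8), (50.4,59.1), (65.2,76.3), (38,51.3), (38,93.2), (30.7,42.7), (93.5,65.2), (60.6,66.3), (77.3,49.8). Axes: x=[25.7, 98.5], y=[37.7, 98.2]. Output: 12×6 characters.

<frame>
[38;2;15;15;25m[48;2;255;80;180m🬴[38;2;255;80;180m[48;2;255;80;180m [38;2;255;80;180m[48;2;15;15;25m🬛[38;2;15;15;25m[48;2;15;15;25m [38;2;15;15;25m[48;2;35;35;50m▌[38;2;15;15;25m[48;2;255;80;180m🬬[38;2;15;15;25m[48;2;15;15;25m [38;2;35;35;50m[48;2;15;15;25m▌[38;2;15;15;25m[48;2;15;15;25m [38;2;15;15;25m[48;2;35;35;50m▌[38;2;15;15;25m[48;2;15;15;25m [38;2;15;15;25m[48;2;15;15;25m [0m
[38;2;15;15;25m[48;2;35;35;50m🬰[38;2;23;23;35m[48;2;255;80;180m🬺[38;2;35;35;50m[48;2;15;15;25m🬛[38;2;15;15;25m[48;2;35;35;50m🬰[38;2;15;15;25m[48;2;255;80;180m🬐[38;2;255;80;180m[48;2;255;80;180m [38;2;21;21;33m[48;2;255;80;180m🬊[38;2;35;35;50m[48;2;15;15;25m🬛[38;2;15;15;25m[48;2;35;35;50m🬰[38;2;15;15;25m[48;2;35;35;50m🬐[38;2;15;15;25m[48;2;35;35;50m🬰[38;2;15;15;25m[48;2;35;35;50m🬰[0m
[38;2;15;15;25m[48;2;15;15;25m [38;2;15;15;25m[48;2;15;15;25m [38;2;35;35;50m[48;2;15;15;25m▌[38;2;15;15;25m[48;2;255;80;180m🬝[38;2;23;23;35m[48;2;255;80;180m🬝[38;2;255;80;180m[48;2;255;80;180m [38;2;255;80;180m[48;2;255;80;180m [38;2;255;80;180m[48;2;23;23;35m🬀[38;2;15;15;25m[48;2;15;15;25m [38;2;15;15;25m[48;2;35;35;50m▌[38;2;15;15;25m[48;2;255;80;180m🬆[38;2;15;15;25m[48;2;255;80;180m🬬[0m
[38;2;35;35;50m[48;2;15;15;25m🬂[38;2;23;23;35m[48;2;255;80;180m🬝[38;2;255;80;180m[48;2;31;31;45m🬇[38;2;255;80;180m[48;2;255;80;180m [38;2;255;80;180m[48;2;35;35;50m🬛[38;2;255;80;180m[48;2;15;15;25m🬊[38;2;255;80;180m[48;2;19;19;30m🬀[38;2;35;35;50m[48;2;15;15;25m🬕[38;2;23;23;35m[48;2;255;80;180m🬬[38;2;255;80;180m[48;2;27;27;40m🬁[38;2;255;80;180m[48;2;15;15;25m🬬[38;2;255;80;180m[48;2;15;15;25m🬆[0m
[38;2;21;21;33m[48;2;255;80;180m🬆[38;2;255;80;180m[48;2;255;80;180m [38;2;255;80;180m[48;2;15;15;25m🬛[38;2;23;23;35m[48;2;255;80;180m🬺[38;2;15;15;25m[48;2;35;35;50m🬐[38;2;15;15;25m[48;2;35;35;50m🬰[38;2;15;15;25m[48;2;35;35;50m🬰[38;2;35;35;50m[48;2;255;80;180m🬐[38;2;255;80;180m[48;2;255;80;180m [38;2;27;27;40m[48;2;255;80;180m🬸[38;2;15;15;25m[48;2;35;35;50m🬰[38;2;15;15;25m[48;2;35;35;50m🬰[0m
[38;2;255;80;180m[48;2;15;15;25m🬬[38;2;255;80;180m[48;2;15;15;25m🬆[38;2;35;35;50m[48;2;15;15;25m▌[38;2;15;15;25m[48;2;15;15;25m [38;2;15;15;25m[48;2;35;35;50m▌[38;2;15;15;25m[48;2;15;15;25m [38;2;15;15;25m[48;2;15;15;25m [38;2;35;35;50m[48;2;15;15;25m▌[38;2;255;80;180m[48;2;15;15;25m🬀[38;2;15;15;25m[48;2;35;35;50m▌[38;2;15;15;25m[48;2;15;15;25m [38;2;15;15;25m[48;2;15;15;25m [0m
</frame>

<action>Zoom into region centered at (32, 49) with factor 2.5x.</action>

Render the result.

<frame>
[38;2;15;15;25m[48;2;15;15;25m [38;2;15;15;25m[48;2;15;15;25m [38;2;35;35;50m[48;2;15;15;25m▌[38;2;15;15;25m[48;2;15;15;25m [38;2;15;15;25m[48;2;35;35;50m▌[38;2;15;15;25m[48;2;15;15;25m [38;2;15;15;25m[48;2;15;15;25m [38;2;35;35;50m[48;2;15;15;25m▌[38;2;15;15;25m[48;2;15;15;25m [38;2;15;15;25m[48;2;35;35;50m▌[38;2;15;15;25m[48;2;15;15;25m [38;2;15;15;25m[48;2;15;15;25m [0m
[38;2;15;15;25m[48;2;35;35;50m🬰[38;2;15;15;25m[48;2;35;35;50m🬰[38;2;35;35;50m[48;2;15;15;25m🬛[38;2;15;15;25m[48;2;35;35;50m🬰[38;2;15;15;25m[48;2;35;35;50m🬐[38;2;15;15;25m[48;2;35;35;50m🬰[38;2;15;15;25m[48;2;35;35;50m🬰[38;2;31;31;45m[48;2;255;80;180m🬝[38;2;21;21;33m[48;2;255;80;180m🬊[38;2;15;15;25m[48;2;35;35;50m🬐[38;2;15;15;25m[48;2;35;35;50m🬰[38;2;15;15;25m[48;2;35;35;50m🬰[0m
[38;2;15;15;25m[48;2;15;15;25m [38;2;15;15;25m[48;2;15;15;25m [38;2;35;35;50m[48;2;15;15;25m▌[38;2;15;15;25m[48;2;15;15;25m [38;2;15;15;25m[48;2;35;35;50m▌[38;2;15;15;25m[48;2;15;15;25m [38;2;15;15;25m[48;2;15;15;25m [38;2;255;80;180m[48;2;28;28;41m🬊[38;2;255;80;180m[48;2;15;15;25m🬝[38;2;255;80;180m[48;2;27;27;40m🬀[38;2;15;15;25m[48;2;15;15;25m [38;2;15;15;25m[48;2;15;15;25m [0m
[38;2;35;35;50m[48;2;15;15;25m🬂[38;2;35;35;50m[48;2;15;15;25m🬂[38;2;35;35;50m[48;2;15;15;25m🬕[38;2;35;35;50m[48;2;15;15;25m🬂[38;2;27;27;40m[48;2;255;80;180m🬝[38;2;255;80;180m[48;2;28;28;41m🬱[38;2;35;35;50m[48;2;15;15;25m🬂[38;2;35;35;50m[48;2;15;15;25m🬕[38;2;35;35;50m[48;2;15;15;25m🬂[38;2;35;35;50m[48;2;15;15;25m🬨[38;2;35;35;50m[48;2;15;15;25m🬂[38;2;35;35;50m[48;2;15;15;25m🬂[0m
[38;2;15;15;25m[48;2;35;35;50m🬰[38;2;15;15;25m[48;2;35;35;50m🬰[38;2;35;35;50m[48;2;15;15;25m🬛[38;2;15;15;25m[48;2;35;35;50m🬰[38;2;255;80;180m[48;2;28;28;41m🬊[38;2;255;80;180m[48;2;15;15;25m🬝[38;2;255;80;180m[48;2;23;23;35m🬀[38;2;35;35;50m[48;2;15;15;25m🬛[38;2;15;15;25m[48;2;35;35;50m🬰[38;2;15;15;25m[48;2;35;35;50m🬐[38;2;15;15;25m[48;2;35;35;50m🬰[38;2;15;15;25m[48;2;35;35;50m🬰[0m
[38;2;15;15;25m[48;2;15;15;25m [38;2;15;15;25m[48;2;15;15;25m [38;2;35;35;50m[48;2;15;15;25m▌[38;2;15;15;25m[48;2;15;15;25m [38;2;15;15;25m[48;2;35;35;50m▌[38;2;15;15;25m[48;2;15;15;25m [38;2;15;15;25m[48;2;15;15;25m [38;2;35;35;50m[48;2;15;15;25m▌[38;2;15;15;25m[48;2;15;15;25m [38;2;15;15;25m[48;2;35;35;50m▌[38;2;15;15;25m[48;2;15;15;25m [38;2;15;15;25m[48;2;15;15;25m [0m
</frame>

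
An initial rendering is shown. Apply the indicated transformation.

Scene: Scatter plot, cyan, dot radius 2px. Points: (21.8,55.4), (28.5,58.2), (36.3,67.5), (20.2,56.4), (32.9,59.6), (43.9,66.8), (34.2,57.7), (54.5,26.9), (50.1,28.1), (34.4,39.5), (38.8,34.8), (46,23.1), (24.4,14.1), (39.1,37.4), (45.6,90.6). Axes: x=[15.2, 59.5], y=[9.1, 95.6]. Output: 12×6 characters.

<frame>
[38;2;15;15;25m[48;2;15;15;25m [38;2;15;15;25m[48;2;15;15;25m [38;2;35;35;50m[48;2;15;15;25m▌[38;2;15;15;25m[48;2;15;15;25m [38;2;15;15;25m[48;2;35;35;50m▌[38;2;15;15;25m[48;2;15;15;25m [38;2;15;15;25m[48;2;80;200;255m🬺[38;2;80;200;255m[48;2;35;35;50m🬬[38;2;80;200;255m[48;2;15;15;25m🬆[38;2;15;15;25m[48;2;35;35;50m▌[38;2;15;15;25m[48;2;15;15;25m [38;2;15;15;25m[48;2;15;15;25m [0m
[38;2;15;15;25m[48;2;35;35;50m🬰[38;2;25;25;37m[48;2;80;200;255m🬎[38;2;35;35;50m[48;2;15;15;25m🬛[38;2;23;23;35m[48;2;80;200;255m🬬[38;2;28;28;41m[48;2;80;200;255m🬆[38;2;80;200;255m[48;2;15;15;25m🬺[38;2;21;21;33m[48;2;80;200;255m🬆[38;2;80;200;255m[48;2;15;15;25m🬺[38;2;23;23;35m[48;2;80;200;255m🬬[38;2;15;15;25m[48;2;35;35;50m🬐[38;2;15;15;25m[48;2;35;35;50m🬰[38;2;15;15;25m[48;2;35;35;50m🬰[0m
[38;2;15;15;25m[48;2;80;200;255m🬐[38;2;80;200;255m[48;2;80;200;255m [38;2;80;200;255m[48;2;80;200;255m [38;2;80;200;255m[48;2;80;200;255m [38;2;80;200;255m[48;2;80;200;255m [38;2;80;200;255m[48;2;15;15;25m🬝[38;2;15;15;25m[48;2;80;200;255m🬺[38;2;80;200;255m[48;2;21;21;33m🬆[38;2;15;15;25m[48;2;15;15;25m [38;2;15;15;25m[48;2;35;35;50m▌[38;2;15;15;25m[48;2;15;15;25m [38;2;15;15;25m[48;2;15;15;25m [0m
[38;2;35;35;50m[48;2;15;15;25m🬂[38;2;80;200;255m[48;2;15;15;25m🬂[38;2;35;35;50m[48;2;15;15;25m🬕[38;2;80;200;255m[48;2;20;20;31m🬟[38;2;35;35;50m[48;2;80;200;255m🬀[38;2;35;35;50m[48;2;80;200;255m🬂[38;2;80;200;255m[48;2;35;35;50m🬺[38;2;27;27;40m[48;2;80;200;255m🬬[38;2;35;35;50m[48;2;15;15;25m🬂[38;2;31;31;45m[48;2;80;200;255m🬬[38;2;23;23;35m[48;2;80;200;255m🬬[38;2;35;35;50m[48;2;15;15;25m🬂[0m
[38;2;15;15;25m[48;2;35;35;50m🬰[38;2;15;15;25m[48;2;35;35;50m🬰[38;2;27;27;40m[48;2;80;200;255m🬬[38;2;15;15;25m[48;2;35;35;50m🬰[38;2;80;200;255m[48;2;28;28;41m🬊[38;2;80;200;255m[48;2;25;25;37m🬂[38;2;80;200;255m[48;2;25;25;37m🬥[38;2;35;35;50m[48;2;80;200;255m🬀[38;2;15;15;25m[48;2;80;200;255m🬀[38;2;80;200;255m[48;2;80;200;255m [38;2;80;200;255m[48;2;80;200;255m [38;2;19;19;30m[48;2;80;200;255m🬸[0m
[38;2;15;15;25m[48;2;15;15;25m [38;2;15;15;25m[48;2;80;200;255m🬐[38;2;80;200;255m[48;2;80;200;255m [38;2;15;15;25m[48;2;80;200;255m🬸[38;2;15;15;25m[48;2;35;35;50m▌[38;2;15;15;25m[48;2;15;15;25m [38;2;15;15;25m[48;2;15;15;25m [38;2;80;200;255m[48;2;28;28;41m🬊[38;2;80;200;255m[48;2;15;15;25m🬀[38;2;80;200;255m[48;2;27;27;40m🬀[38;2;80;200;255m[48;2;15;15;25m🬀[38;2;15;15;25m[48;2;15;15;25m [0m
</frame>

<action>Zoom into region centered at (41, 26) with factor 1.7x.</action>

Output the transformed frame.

<frame>
[38;2;15;15;25m[48;2;15;15;25m [38;2;15;15;25m[48;2;15;15;25m [38;2;28;28;41m[48;2;80;200;255m🬆[38;2;15;15;25m[48;2;80;200;255m🬬[38;2;23;23;35m[48;2;80;200;255m🬝[38;2;15;15;25m[48;2;15;15;25m [38;2;15;15;25m[48;2;15;15;25m [38;2;35;35;50m[48;2;15;15;25m▌[38;2;15;15;25m[48;2;15;15;25m [38;2;15;15;25m[48;2;35;35;50m▌[38;2;15;15;25m[48;2;15;15;25m [38;2;15;15;25m[48;2;15;15;25m [0m
[38;2;15;15;25m[48;2;35;35;50m🬰[38;2;23;23;35m[48;2;80;200;255m🬺[38;2;80;200;255m[48;2;35;35;50m🬬[38;2;80;200;255m[48;2;15;15;25m🬬[38;2;80;200;255m[48;2;80;200;255m [38;2;80;200;255m[48;2;15;15;25m🬺[38;2;15;15;25m[48;2;35;35;50m🬰[38;2;35;35;50m[48;2;15;15;25m🬛[38;2;15;15;25m[48;2;35;35;50m🬰[38;2;27;27;40m[48;2;80;200;255m🬝[38;2;15;15;25m[48;2;35;35;50m🬰[38;2;15;15;25m[48;2;35;35;50m🬰[0m
[38;2;15;15;25m[48;2;15;15;25m [38;2;15;15;25m[48;2;15;15;25m [38;2;35;35;50m[48;2;15;15;25m▌[38;2;15;15;25m[48;2;15;15;25m [38;2;80;200;255m[48;2;21;21;33m🬊[38;2;80;200;255m[48;2;15;15;25m🬀[38;2;15;15;25m[48;2;15;15;25m [38;2;28;28;41m[48;2;80;200;255m🬆[38;2;15;15;25m[48;2;80;200;255m🬥[38;2;80;200;255m[48;2;80;200;255m [38;2;80;200;255m[48;2;15;15;25m🬺[38;2;15;15;25m[48;2;80;200;255m🬀[0m
[38;2;35;35;50m[48;2;15;15;25m🬂[38;2;35;35;50m[48;2;15;15;25m🬂[38;2;35;35;50m[48;2;15;15;25m🬕[38;2;35;35;50m[48;2;15;15;25m🬂[38;2;35;35;50m[48;2;15;15;25m🬨[38;2;35;35;50m[48;2;15;15;25m🬂[38;2;80;200;255m[48;2;19;19;30m🬁[38;2;80;200;255m[48;2;35;35;50m🬬[38;2;80;200;255m[48;2;15;15;25m🬆[38;2;80;200;255m[48;2;27;27;40m🬁[38;2;35;35;50m[48;2;15;15;25m🬂[38;2;80;200;255m[48;2;15;15;25m🬊[0m
[38;2;15;15;25m[48;2;35;35;50m🬰[38;2;15;15;25m[48;2;35;35;50m🬰[38;2;35;35;50m[48;2;15;15;25m🬛[38;2;15;15;25m[48;2;35;35;50m🬰[38;2;15;15;25m[48;2;35;35;50m🬐[38;2;15;15;25m[48;2;35;35;50m🬰[38;2;15;15;25m[48;2;35;35;50m🬰[38;2;35;35;50m[48;2;15;15;25m🬛[38;2;15;15;25m[48;2;35;35;50m🬰[38;2;15;15;25m[48;2;35;35;50m🬐[38;2;15;15;25m[48;2;35;35;50m🬰[38;2;15;15;25m[48;2;35;35;50m🬰[0m
[38;2;15;15;25m[48;2;15;15;25m [38;2;15;15;25m[48;2;15;15;25m [38;2;35;35;50m[48;2;15;15;25m▌[38;2;15;15;25m[48;2;15;15;25m [38;2;15;15;25m[48;2;35;35;50m▌[38;2;15;15;25m[48;2;15;15;25m [38;2;15;15;25m[48;2;15;15;25m [38;2;35;35;50m[48;2;15;15;25m▌[38;2;15;15;25m[48;2;15;15;25m [38;2;15;15;25m[48;2;35;35;50m▌[38;2;15;15;25m[48;2;15;15;25m [38;2;15;15;25m[48;2;15;15;25m [0m
</frame>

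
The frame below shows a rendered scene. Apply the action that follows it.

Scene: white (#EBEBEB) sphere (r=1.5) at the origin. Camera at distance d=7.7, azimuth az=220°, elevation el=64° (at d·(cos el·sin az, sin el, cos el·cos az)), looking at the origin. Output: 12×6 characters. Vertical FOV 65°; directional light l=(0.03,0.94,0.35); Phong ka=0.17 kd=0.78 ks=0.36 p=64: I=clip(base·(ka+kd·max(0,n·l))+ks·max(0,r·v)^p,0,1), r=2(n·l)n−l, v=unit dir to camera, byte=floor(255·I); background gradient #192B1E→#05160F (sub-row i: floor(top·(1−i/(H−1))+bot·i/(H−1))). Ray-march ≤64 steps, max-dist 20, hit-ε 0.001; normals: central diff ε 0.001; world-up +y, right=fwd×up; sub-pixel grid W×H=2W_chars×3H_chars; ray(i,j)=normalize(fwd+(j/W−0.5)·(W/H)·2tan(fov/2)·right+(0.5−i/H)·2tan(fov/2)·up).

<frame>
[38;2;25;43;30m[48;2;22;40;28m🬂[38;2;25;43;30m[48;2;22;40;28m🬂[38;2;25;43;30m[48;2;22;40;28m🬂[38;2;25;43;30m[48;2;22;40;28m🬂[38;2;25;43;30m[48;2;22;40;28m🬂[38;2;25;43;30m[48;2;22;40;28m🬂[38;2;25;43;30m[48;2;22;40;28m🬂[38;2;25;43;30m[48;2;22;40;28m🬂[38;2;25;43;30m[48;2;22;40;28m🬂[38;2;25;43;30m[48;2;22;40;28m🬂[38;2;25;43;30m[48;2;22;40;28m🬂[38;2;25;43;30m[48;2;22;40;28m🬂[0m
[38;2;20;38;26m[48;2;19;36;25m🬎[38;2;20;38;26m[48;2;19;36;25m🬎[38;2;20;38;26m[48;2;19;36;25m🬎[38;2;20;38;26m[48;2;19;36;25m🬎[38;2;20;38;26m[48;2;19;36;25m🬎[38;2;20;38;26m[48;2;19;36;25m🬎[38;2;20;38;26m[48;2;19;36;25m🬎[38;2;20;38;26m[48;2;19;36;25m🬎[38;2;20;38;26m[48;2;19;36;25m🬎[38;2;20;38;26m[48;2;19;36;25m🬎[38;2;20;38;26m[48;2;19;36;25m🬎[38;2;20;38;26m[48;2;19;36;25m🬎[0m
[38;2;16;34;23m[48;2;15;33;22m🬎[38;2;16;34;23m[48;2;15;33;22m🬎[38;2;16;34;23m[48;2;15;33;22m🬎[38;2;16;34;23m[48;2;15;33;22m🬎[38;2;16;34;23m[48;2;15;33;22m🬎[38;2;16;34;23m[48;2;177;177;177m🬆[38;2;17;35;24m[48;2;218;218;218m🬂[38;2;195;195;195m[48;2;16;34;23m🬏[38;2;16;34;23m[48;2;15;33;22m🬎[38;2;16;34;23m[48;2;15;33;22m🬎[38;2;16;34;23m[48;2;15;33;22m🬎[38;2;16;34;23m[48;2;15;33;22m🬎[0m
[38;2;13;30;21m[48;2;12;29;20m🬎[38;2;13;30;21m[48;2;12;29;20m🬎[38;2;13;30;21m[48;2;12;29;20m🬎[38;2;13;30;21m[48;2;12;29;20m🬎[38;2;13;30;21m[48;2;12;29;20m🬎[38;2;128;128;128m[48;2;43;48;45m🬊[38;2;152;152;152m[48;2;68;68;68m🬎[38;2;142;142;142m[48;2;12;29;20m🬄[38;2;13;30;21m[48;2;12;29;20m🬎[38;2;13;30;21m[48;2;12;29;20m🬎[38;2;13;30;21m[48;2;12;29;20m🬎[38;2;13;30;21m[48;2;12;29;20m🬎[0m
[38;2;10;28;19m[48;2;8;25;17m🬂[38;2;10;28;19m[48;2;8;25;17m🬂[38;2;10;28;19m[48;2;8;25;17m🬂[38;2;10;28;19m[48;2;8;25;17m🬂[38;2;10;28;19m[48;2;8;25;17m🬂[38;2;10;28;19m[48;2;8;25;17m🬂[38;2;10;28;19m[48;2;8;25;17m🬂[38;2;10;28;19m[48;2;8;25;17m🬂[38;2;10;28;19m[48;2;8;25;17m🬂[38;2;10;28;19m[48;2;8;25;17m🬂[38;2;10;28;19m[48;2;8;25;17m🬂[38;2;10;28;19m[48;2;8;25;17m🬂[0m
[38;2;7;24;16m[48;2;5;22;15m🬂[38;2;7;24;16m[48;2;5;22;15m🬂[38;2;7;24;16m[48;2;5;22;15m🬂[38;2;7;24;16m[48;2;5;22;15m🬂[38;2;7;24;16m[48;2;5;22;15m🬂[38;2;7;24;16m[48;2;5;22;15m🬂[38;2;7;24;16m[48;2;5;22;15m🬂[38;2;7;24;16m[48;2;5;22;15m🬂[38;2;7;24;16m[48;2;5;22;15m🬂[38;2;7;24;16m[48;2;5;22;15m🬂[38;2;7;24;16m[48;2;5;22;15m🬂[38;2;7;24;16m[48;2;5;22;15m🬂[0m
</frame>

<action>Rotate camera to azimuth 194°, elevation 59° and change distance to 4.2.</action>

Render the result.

<frame>
[38;2;25;43;30m[48;2;22;40;28m🬂[38;2;25;43;30m[48;2;22;40;28m🬂[38;2;25;43;30m[48;2;22;40;28m🬂[38;2;25;43;30m[48;2;22;40;28m🬂[38;2;25;43;30m[48;2;22;40;28m🬂[38;2;25;43;30m[48;2;22;40;28m🬂[38;2;25;43;30m[48;2;22;40;28m🬂[38;2;25;43;30m[48;2;22;40;28m🬂[38;2;25;43;30m[48;2;22;40;28m🬂[38;2;25;43;30m[48;2;22;40;28m🬂[38;2;25;43;30m[48;2;22;40;28m🬂[38;2;25;43;30m[48;2;22;40;28m🬂[0m
[38;2;20;38;26m[48;2;19;36;25m🬎[38;2;20;38;26m[48;2;19;36;25m🬎[38;2;20;38;26m[48;2;19;36;25m🬎[38;2;20;38;26m[48;2;19;36;25m🬎[38;2;20;38;26m[48;2;197;197;197m🬝[38;2;21;39;27m[48;2;211;211;211m🬂[38;2;21;39;27m[48;2;218;218;218m🬂[38;2;20;38;26m[48;2;210;210;210m🬊[38;2;20;38;26m[48;2;19;36;25m🬎[38;2;20;38;26m[48;2;19;36;25m🬎[38;2;20;38;26m[48;2;19;36;25m🬎[38;2;20;38;26m[48;2;19;36;25m🬎[0m
[38;2;16;34;23m[48;2;15;33;22m🬎[38;2;16;34;23m[48;2;15;33;22m🬎[38;2;16;34;23m[48;2;15;33;22m🬎[38;2;126;126;126m[48;2;16;34;23m🬦[38;2;178;178;178m[48;2;156;156;156m🬊[38;2;194;194;194m[48;2;172;172;172m🬊[38;2;255;255;255m[48;2;190;190;190m🬀[38;2;195;195;195m[48;2;173;173;173m🬆[38;2;161;161;161m[48;2;17;35;24m🬺[38;2;16;34;23m[48;2;15;33;22m🬎[38;2;16;34;23m[48;2;15;33;22m🬎[38;2;16;34;23m[48;2;15;33;22m🬎[0m
[38;2;13;30;21m[48;2;12;29;20m🬎[38;2;13;30;21m[48;2;12;29;20m🬎[38;2;13;30;21m[48;2;12;29;20m🬎[38;2;93;93;93m[48;2;19;32;25m🬉[38;2;130;130;130m[48;2;94;94;94m🬊[38;2;144;144;144m[48;2;114;114;114m🬊[38;2;144;144;144m[48;2;113;113;113m🬎[38;2;145;145;145m[48;2;114;114;114m🬆[38;2;119;119;119m[48;2;70;70;70m🬎[38;2;13;30;21m[48;2;12;29;20m🬎[38;2;13;30;21m[48;2;12;29;20m🬎[38;2;13;30;21m[48;2;12;29;20m🬎[0m
[38;2;10;28;19m[48;2;8;25;17m🬂[38;2;10;28;19m[48;2;8;25;17m🬂[38;2;10;28;19m[48;2;8;25;17m🬂[38;2;10;28;19m[48;2;8;25;17m🬂[38;2;54;54;54m[48;2;16;28;22m🬂[38;2;81;81;81m[48;2;42;42;42m🬂[38;2;87;87;87m[48;2;46;46;46m🬂[38;2;79;79;79m[48;2;33;37;35m🬂[38;2;55;55;55m[48;2;8;26;17m🬀[38;2;10;28;19m[48;2;8;25;17m🬂[38;2;10;28;19m[48;2;8;25;17m🬂[38;2;10;28;19m[48;2;8;25;17m🬂[0m
[38;2;7;24;16m[48;2;5;22;15m🬂[38;2;7;24;16m[48;2;5;22;15m🬂[38;2;7;24;16m[48;2;5;22;15m🬂[38;2;7;24;16m[48;2;5;22;15m🬂[38;2;7;24;16m[48;2;5;22;15m🬂[38;2;7;24;16m[48;2;5;22;15m🬂[38;2;7;24;16m[48;2;5;22;15m🬂[38;2;7;24;16m[48;2;5;22;15m🬂[38;2;7;24;16m[48;2;5;22;15m🬂[38;2;7;24;16m[48;2;5;22;15m🬂[38;2;7;24;16m[48;2;5;22;15m🬂[38;2;7;24;16m[48;2;5;22;15m🬂[0m
</frame>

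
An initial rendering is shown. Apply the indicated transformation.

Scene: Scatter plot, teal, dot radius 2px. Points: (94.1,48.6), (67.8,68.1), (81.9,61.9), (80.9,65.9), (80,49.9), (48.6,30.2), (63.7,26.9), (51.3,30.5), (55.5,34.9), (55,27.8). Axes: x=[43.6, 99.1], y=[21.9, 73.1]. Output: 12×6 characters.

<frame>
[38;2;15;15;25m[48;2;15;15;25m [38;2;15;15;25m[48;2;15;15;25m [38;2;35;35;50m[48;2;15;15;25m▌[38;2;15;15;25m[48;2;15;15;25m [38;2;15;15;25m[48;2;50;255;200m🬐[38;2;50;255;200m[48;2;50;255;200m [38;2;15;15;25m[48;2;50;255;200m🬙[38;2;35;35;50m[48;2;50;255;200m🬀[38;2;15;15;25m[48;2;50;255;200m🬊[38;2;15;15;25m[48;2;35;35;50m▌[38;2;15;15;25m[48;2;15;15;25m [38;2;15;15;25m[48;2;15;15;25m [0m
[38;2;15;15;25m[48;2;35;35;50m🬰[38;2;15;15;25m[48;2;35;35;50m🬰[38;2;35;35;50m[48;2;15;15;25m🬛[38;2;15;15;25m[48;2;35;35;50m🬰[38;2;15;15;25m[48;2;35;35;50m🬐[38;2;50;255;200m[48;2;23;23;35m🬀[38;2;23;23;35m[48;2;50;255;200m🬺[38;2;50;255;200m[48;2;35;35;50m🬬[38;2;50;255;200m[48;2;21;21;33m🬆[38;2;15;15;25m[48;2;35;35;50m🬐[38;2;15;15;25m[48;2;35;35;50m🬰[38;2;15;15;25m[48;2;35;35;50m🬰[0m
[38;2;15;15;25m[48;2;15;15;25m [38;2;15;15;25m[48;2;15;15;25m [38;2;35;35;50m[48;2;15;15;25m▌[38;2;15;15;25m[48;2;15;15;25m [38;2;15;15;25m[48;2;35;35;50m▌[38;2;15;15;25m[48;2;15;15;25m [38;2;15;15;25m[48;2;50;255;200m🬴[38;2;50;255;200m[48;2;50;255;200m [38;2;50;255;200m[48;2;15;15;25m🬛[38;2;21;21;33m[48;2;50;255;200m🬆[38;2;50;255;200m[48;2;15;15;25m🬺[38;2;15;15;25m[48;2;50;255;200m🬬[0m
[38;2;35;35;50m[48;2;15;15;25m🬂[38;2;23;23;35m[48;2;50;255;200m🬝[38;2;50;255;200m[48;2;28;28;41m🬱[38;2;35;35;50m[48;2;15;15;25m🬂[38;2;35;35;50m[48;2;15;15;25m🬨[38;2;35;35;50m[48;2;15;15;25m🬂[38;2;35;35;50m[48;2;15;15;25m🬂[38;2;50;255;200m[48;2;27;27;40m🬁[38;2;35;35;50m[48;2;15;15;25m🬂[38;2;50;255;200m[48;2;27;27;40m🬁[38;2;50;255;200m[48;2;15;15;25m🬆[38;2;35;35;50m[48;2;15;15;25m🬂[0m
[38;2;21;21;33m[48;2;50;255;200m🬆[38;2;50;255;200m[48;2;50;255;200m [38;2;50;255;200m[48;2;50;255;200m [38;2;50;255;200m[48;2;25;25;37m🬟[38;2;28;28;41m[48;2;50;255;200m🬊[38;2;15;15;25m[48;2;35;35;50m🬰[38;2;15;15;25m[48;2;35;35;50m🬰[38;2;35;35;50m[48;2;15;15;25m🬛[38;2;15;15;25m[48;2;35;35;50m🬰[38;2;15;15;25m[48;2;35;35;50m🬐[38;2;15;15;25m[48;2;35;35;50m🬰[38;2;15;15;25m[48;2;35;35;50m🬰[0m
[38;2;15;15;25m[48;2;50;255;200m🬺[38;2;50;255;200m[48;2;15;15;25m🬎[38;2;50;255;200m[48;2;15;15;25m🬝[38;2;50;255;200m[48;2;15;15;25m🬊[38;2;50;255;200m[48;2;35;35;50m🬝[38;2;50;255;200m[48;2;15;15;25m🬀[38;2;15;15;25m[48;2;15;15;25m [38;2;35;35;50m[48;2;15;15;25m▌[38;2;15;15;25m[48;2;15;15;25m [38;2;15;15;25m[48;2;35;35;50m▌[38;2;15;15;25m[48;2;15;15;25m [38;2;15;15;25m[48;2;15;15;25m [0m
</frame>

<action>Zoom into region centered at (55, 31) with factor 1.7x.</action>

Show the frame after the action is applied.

<frame>
[38;2;15;15;25m[48;2;15;15;25m [38;2;15;15;25m[48;2;15;15;25m [38;2;35;35;50m[48;2;15;15;25m▌[38;2;15;15;25m[48;2;15;15;25m [38;2;15;15;25m[48;2;35;35;50m▌[38;2;15;15;25m[48;2;15;15;25m [38;2;15;15;25m[48;2;15;15;25m [38;2;35;35;50m[48;2;15;15;25m▌[38;2;15;15;25m[48;2;15;15;25m [38;2;15;15;25m[48;2;35;35;50m▌[38;2;15;15;25m[48;2;15;15;25m [38;2;15;15;25m[48;2;15;15;25m [0m
[38;2;15;15;25m[48;2;35;35;50m🬰[38;2;15;15;25m[48;2;35;35;50m🬰[38;2;35;35;50m[48;2;15;15;25m🬛[38;2;15;15;25m[48;2;35;35;50m🬰[38;2;15;15;25m[48;2;35;35;50m🬐[38;2;21;21;33m[48;2;50;255;200m🬆[38;2;23;23;35m[48;2;50;255;200m🬬[38;2;35;35;50m[48;2;15;15;25m🬛[38;2;15;15;25m[48;2;35;35;50m🬰[38;2;15;15;25m[48;2;35;35;50m🬐[38;2;15;15;25m[48;2;35;35;50m🬰[38;2;15;15;25m[48;2;35;35;50m🬰[0m
[38;2;15;15;25m[48;2;15;15;25m [38;2;15;15;25m[48;2;15;15;25m [38;2;28;28;41m[48;2;50;255;200m🬆[38;2;50;255;200m[48;2;15;15;25m🬺[38;2;50;255;200m[48;2;50;255;200m [38;2;50;255;200m[48;2;50;255;200m [38;2;50;255;200m[48;2;15;15;25m🬆[38;2;35;35;50m[48;2;15;15;25m▌[38;2;15;15;25m[48;2;50;255;200m🬝[38;2;15;15;25m[48;2;35;35;50m▌[38;2;15;15;25m[48;2;15;15;25m [38;2;15;15;25m[48;2;15;15;25m [0m
[38;2;35;35;50m[48;2;15;15;25m🬂[38;2;35;35;50m[48;2;15;15;25m🬂[38;2;50;255;200m[48;2;27;27;40m🬁[38;2;50;255;200m[48;2;15;15;25m🬆[38;2;50;255;200m[48;2;25;25;37m🬎[38;2;50;255;200m[48;2;50;255;200m [38;2;50;255;200m[48;2;25;25;37m🬛[38;2;50;255;200m[48;2;31;31;45m🬇[38;2;50;255;200m[48;2;50;255;200m [38;2;50;255;200m[48;2;35;35;50m🬛[38;2;35;35;50m[48;2;15;15;25m🬂[38;2;35;35;50m[48;2;15;15;25m🬂[0m
[38;2;15;15;25m[48;2;35;35;50m🬰[38;2;15;15;25m[48;2;35;35;50m🬰[38;2;35;35;50m[48;2;15;15;25m🬛[38;2;15;15;25m[48;2;35;35;50m🬰[38;2;15;15;25m[48;2;35;35;50m🬐[38;2;23;23;35m[48;2;50;255;200m🬺[38;2;15;15;25m[48;2;35;35;50m🬰[38;2;35;35;50m[48;2;15;15;25m🬛[38;2;23;23;35m[48;2;50;255;200m🬺[38;2;15;15;25m[48;2;35;35;50m🬐[38;2;15;15;25m[48;2;35;35;50m🬰[38;2;15;15;25m[48;2;35;35;50m🬰[0m
[38;2;15;15;25m[48;2;15;15;25m [38;2;15;15;25m[48;2;15;15;25m [38;2;35;35;50m[48;2;15;15;25m▌[38;2;15;15;25m[48;2;15;15;25m [38;2;15;15;25m[48;2;35;35;50m▌[38;2;15;15;25m[48;2;15;15;25m [38;2;15;15;25m[48;2;15;15;25m [38;2;35;35;50m[48;2;15;15;25m▌[38;2;15;15;25m[48;2;15;15;25m [38;2;15;15;25m[48;2;35;35;50m▌[38;2;15;15;25m[48;2;15;15;25m [38;2;15;15;25m[48;2;15;15;25m [0m
</frame>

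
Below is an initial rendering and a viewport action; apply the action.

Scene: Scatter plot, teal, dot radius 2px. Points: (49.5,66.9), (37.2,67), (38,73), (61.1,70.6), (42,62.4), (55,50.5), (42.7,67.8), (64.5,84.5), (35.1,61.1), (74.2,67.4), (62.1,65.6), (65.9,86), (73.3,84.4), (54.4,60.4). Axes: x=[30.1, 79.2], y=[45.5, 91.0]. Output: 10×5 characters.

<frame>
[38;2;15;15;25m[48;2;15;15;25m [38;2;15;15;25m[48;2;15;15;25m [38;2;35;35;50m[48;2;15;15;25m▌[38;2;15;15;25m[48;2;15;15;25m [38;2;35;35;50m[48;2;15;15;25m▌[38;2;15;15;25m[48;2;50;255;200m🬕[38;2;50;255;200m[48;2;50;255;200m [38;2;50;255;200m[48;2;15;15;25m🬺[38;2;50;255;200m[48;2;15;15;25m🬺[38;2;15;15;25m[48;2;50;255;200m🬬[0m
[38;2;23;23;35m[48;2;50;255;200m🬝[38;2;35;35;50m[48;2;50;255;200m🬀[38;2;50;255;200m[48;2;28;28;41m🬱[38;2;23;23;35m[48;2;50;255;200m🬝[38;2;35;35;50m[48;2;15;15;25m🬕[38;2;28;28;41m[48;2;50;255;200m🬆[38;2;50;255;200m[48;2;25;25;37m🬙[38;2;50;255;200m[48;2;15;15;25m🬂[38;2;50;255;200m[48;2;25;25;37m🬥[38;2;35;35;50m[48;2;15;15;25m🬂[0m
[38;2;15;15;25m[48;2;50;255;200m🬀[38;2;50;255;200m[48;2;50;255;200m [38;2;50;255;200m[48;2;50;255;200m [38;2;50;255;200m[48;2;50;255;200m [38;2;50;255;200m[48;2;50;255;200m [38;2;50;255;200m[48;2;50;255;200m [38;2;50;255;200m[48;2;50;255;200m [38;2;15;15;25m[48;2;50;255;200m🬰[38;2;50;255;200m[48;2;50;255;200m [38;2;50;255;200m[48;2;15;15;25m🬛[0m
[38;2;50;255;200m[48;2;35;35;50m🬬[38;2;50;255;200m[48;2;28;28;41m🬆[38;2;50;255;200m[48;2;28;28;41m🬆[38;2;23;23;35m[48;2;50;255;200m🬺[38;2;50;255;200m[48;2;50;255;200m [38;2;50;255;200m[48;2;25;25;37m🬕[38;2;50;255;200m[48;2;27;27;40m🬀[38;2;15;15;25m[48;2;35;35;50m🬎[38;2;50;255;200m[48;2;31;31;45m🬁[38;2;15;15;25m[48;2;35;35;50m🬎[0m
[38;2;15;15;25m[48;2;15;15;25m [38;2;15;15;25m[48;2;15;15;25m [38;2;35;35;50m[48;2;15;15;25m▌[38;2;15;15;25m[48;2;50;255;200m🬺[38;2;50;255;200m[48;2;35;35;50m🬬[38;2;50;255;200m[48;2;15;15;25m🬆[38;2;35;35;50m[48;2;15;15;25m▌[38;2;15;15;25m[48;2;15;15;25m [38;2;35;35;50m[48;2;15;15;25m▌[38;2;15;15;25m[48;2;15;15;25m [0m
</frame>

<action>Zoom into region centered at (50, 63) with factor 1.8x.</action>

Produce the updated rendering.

<frame>
[38;2;50;255;200m[48;2;50;255;200m [38;2;50;255;200m[48;2;15;15;25m🬛[38;2;23;23;35m[48;2;50;255;200m🬬[38;2;15;15;25m[48;2;15;15;25m [38;2;27;27;40m[48;2;50;255;200m🬝[38;2;15;15;25m[48;2;15;15;25m [38;2;35;35;50m[48;2;15;15;25m▌[38;2;15;15;25m[48;2;50;255;200m🬝[38;2;35;35;50m[48;2;50;255;200m🬀[38;2;15;15;25m[48;2;50;255;200m🬊[0m
[38;2;50;255;200m[48;2;50;255;200m [38;2;50;255;200m[48;2;25;25;37m🬫[38;2;50;255;200m[48;2;50;255;200m [38;2;50;255;200m[48;2;25;25;37m🬋[38;2;50;255;200m[48;2;50;255;200m [38;2;50;255;200m[48;2;25;25;37m🬛[38;2;35;35;50m[48;2;15;15;25m🬕[38;2;23;23;35m[48;2;50;255;200m🬝[38;2;50;255;200m[48;2;50;255;200m [38;2;50;255;200m[48;2;25;25;37m🬲[0m
[38;2;50;255;200m[48;2;15;15;25m🬺[38;2;50;255;200m[48;2;50;255;200m [38;2;50;255;200m[48;2;15;15;25m🬛[38;2;15;15;25m[48;2;35;35;50m🬰[38;2;50;255;200m[48;2;31;31;45m🬁[38;2;21;21;33m[48;2;50;255;200m🬆[38;2;50;255;200m[48;2;15;15;25m🬺[38;2;23;23;35m[48;2;50;255;200m🬬[38;2;50;255;200m[48;2;28;28;41m🬊[38;2;50;255;200m[48;2;23;23;35m🬀[0m
[38;2;50;255;200m[48;2;28;28;41m🬆[38;2;23;23;35m[48;2;50;255;200m🬺[38;2;35;35;50m[48;2;15;15;25m🬲[38;2;15;15;25m[48;2;35;35;50m🬎[38;2;35;35;50m[48;2;15;15;25m🬲[38;2;23;23;35m[48;2;50;255;200m🬺[38;2;50;255;200m[48;2;25;25;37m🬕[38;2;15;15;25m[48;2;35;35;50m🬎[38;2;35;35;50m[48;2;15;15;25m🬲[38;2;15;15;25m[48;2;35;35;50m🬎[0m
[38;2;15;15;25m[48;2;15;15;25m [38;2;15;15;25m[48;2;15;15;25m [38;2;35;35;50m[48;2;15;15;25m▌[38;2;15;15;25m[48;2;15;15;25m [38;2;35;35;50m[48;2;15;15;25m▌[38;2;15;15;25m[48;2;50;255;200m🬐[38;2;50;255;200m[48;2;50;255;200m [38;2;15;15;25m[48;2;50;255;200m🬸[38;2;35;35;50m[48;2;15;15;25m▌[38;2;15;15;25m[48;2;15;15;25m [0m
</frame>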